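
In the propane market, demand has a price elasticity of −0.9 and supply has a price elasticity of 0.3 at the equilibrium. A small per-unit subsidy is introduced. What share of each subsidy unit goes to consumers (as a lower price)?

For a small subsidy around the equilibrium, the benefit split depends on the relative slopes, which at a point are proportional to the elasticities.
Buyer share = εs/(εs + |εd|) = 0.3/(0.3 + 0.9) = 0.25; seller share = |εd|/(εs + |εd|) = 0.75.

Consumer share = 0.25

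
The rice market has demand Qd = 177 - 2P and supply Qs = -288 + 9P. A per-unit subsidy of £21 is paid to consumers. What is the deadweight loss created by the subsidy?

Pre-subsidy: 177 - 2P = -288 + 9P gives P* = 465/11, Q* = 1017/11.
With the rebate, buyers effectively pay Pb = Ps − 21, where Ps is the price sellers receive.
Demand in terms of Ps becomes Qd = 177 − 2(Ps − 21) = 219 - 2Ps. Setting this equal to supply: 219 - 2Ps = -288 + 9Ps, so Ps = 507/11.
Buyers pay Pb = 507/11 − 21 = 276/11; Q' = -288 + 9·(507/11) = 1395/11.
The subsidy expands output by 1395/11 − 1017/11 = 378/11 past the efficient level; on those units the gap between marginal cost and willingness to pay runs from 0 up to 21.
DWL = ½ × 21 × 378/11 = 3969/11.

Deadweight loss = 3969/11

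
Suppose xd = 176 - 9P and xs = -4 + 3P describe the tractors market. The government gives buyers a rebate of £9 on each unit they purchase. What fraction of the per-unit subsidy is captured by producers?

Producer share = 0.75

Pre-subsidy: 176 - 9P = -4 + 3P gives P* = 15, x* = 41.
With the rebate, buyers effectively pay Pb = Ps − 9, where Ps is the price sellers receive.
Demand in terms of Ps becomes xd = 176 − 9(Ps − 9) = 257 - 9Ps. Setting this equal to supply: 257 - 9Ps = -4 + 3Ps, so Ps = 21.75.
Buyers pay Pb = 21.75 − 9 = 12.75; x' = -4 + 3·21.75 = 61.25.
Buyers' price falls by P* − Pb = 15 − 12.75 = 2.25; sellers' price rises by Ps − P* = 21.75 − 15 = 6.75.
So producers capture 6.75/9 = 0.75 of each unit of subsidy.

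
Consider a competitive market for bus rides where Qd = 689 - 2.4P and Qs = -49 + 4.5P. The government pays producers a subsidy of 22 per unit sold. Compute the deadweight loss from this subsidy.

Pre-subsidy: 689 - 2.4P = -49 + 4.5P gives P* = 2460/23, Q* = 9943/23.
With the subsidy, sellers receive Ps = Pb + 22 for each unit, where Pb is the price buyers pay.
Supply in terms of Pb becomes Qs = -49 + 4.5(Pb + 22) = 50 + 4.5Pb. Setting this equal to demand: 689 - 2.4Pb = 50 + 4.5Pb, so Pb = 2130/23.
Sellers receive Ps = 2130/23 + 22 = 2636/23; Q' = 689 − 2.4·(2130/23) = 10735/23.
The subsidy expands output by 10735/23 − 9943/23 = 792/23 past the efficient level; on those units the gap between marginal cost and willingness to pay runs from 0 up to 22.
DWL = ½ × 22 × 792/23 = 8712/23.

Deadweight loss = 8712/23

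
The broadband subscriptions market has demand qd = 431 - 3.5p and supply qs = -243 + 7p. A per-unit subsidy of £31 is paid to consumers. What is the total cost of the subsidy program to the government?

Government cost = 25916/3

Pre-subsidy: 431 - 3.5p = -243 + 7p gives p* = 1348/21, q* = 619/3.
With the rebate, buyers effectively pay pb = ps − 31, where ps is the price sellers receive.
Demand in terms of ps becomes qd = 431 − 3.5(ps − 31) = 539.5 - 3.5ps. Setting this equal to supply: 539.5 - 3.5ps = -243 + 7ps, so ps = 1565/21.
Buyers pay pb = 1565/21 − 31 = 914/21; q' = -243 + 7·(1565/21) = 836/3.
Government outlay = subsidy × quantity = 31 × 836/3 = 25916/3.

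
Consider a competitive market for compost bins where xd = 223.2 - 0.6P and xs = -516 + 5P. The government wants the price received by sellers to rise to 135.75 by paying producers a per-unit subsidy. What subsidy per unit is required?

At a seller price of 135.75, quantity supplied is -516 + 5·135.75 = 162.75.
Buyers absorb 162.75 only when they pay Pb with 223.2 − 0.6·Pb = 162.75, i.e. Pb = 100.75.
s = Ps − Pb = 135.75 − 100.75 = 35.

Required subsidy s = 35 per unit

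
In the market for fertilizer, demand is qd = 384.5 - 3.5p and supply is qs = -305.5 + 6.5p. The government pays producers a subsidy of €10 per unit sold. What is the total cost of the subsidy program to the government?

Government cost = €1657.5

Pre-subsidy: 384.5 - 3.5p = -305.5 + 6.5p gives p* = 69, q* = 143.
With the subsidy, sellers receive ps = pb + 10 for each unit, where pb is the price buyers pay.
Supply in terms of pb becomes qs = -305.5 + 6.5(pb + 10) = -240.5 + 6.5pb. Setting this equal to demand: 384.5 - 3.5pb = -240.5 + 6.5pb, so pb = 62.5.
Sellers receive ps = 62.5 + 10 = 72.5; q' = 384.5 − 3.5·62.5 = 165.75.
Government outlay = subsidy × quantity = 10 × 165.75 = 1657.5.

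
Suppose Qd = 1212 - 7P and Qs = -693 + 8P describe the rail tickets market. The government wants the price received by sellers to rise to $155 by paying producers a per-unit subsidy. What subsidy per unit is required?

Required subsidy s = $60 per unit

At a seller price of 155, quantity supplied is -693 + 8·155 = 547.
Buyers absorb 547 only when they pay Pb with 1212 − 7·Pb = 547, i.e. Pb = 95.
s = Ps − Pb = 155 − 95 = 60.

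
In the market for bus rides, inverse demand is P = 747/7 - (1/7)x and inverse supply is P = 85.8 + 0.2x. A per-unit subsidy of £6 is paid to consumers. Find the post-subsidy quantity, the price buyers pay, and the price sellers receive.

Pre-subsidy: 747/7 - (1/7)x = 85.8 + 0.2x gives x* = 61 and P* = 98.
With the rebate, buyers effectively pay Pb = Ps − 6, where Ps is the price sellers receive.
On the curves, Pb = 747/7 - (1/7)x and Ps = 85.8 + 0.2x; the wedge Ps − Pb = 6 gives 85.8 + 0.2x − (747/7 - (1/7)x) = 6, so x' = 78.5.
Then Pb = 747/7 − (1/7)·78.5 = 95.5 and Ps = 85.8 + 0.2·78.5 = 101.5.

x' = 78.5; buyers pay £95.5; sellers receive £101.5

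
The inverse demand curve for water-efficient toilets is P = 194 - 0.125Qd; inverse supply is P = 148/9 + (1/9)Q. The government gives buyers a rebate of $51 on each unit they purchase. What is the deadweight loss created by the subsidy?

Pre-subsidy: 194 - 0.125Q = 148/9 + (1/9)Q gives Q* = 752 and P* = 100.
With the rebate, buyers effectively pay Pb = Ps − 51, where Ps is the price sellers receive.
On the curves, Pb = 194 - 0.125Q and Ps = 148/9 + (1/9)Q; the wedge Ps − Pb = 51 gives 148/9 + (1/9)Q − (194 - 0.125Q) = 51, so Q' = 968.
Then Pb = 194 − 0.125·968 = 73 and Ps = 148/9 + (1/9)·968 = 124.
The subsidy expands output by 968 − 752 = 216 past the efficient level; on those units the gap between marginal cost and willingness to pay runs from 0 up to 51.
DWL = ½ × 51 × 216 = 5508.

Deadweight loss = $5508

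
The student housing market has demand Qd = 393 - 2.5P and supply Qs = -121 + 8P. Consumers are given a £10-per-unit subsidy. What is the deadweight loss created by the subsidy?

Pre-subsidy: 393 - 2.5P = -121 + 8P gives P* = 1028/21, Q* = 5683/21.
With the rebate, buyers effectively pay Pb = Ps − 10, where Ps is the price sellers receive.
Demand in terms of Ps becomes Qd = 393 − 2.5(Ps − 10) = 418 - 2.5Ps. Setting this equal to supply: 418 - 2.5Ps = -121 + 8Ps, so Ps = 154/3.
Buyers pay Pb = 154/3 − 10 = 124/3; Q' = -121 + 8·(154/3) = 869/3.
The subsidy expands output by 869/3 − 5683/21 = 400/21 past the efficient level; on those units the gap between marginal cost and willingness to pay runs from 0 up to 10.
DWL = ½ × 10 × 400/21 = 2000/21.

Deadweight loss = 2000/21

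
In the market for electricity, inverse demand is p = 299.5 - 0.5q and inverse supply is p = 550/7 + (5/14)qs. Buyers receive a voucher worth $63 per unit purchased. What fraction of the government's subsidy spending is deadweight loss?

DWL / government spending = 147/1325

Pre-subsidy: 299.5 - 0.5q = 550/7 + (5/14)q gives q* = 257.75 and p* = 170.625.
With the rebate, buyers effectively pay pb = ps − 63, where ps is the price sellers receive.
On the curves, pb = 299.5 - 0.5q and ps = 550/7 + (5/14)q; the wedge ps − pb = 63 gives 550/7 + (5/14)q − (299.5 - 0.5q) = 63, so q' = 331.25.
Then pb = 299.5 − 0.5·331.25 = 133.875 and ps = 550/7 + (5/14)·331.25 = 196.875.
ΔCS = ½(257.75 + 331.25)(170.625 − 133.875) = 10822.875; ΔPS = ½(257.75 + 331.25)(196.875 − 170.625) = 7730.625.
Government spending = 63 × 331.25 = 20868.75.
DWL = ½ × 63 × (331.25 − 257.75) = 2315.25; fraction = 2315.25 / 20868.75 = 147/1325.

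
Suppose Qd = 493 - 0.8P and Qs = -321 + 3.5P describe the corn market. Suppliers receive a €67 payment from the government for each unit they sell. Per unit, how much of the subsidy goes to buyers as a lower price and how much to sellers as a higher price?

Pre-subsidy: 493 - 0.8P = -321 + 3.5P gives P* = 8140/43, Q* = 14687/43.
With the subsidy, sellers receive Ps = Pb + 67 for each unit, where Pb is the price buyers pay.
Supply in terms of Pb becomes Qs = -321 + 3.5(Pb + 67) = -86.5 + 3.5Pb. Setting this equal to demand: 493 - 0.8Pb = -86.5 + 3.5Pb, so Pb = 5795/43.
Sellers receive Ps = 5795/43 + 67 = 8676/43; Q' = 493 − 0.8·(5795/43) = 16563/43.
Buyers' price falls by P* − Pb = 8140/43 − 5795/43 = 2345/43; sellers' price rises by Ps − P* = 8676/43 − 8140/43 = 536/43.

Buyers gain 2345/43 per unit; sellers gain 536/43 per unit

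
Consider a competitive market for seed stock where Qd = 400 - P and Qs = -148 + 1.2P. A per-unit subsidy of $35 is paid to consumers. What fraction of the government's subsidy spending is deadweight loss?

Pre-subsidy: 400 - P = -148 + 1.2P gives P* = 2740/11, Q* = 1660/11.
With the rebate, buyers effectively pay Pb = Ps − 35, where Ps is the price sellers receive.
Demand in terms of Ps becomes Qd = 400 − 1(Ps − 35) = 435 - Ps. Setting this equal to supply: 435 - Ps = -148 + 1.2Ps, so Ps = 265.
Buyers pay Pb = 265 − 35 = 230; Q' = -148 + 1.2·265 = 170.
ΔCS = ½(1660/11 + 170)(2740/11 − 230) = 370650/121; ΔPS = ½(1660/11 + 170)(265 − 2740/11) = 308875/121.
Government spending = 35 × 170 = 5950.
DWL = ½ × 35 × (170 − 1660/11) = 3675/11; fraction = (3675/11) / 5950 = 21/374.

DWL / government spending = 21/374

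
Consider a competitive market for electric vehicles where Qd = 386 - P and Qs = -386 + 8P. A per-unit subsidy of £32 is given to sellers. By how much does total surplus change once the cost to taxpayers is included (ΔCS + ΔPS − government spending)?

Net change in total surplus = -4096/9

Pre-subsidy: 386 - P = -386 + 8P gives P* = 772/9, Q* = 2702/9.
With the subsidy, sellers receive Ps = Pb + 32 for each unit, where Pb is the price buyers pay.
Supply in terms of Pb becomes Qs = -386 + 8(Pb + 32) = -130 + 8Pb. Setting this equal to demand: 386 - Pb = -130 + 8Pb, so Pb = 172/3.
Sellers receive Ps = 172/3 + 32 = 268/3; Q' = 386 − 1·(172/3) = 986/3.
ΔCS = ½(2702/9 + 986/3)(772/9 − 172/3) = 724480/81; ΔPS = ½(2702/9 + 986/3)(268/3 − 772/9) = 90560/81.
Government spending = 32 × 986/3 = 31552/3.
Net change = 724480/81 + 90560/81 − 31552/3 = -4096/9. The loss equals the DWL triangle ½·32·256/9.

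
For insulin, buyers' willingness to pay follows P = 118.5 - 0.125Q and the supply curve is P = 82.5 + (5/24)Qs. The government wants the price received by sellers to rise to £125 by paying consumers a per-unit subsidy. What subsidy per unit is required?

Required subsidy s = £32 per unit

At a seller price of 125, quantity supplied is -396 + 4.8·125 = 204.
Buyers absorb 204 only when they pay Pb = 118.5 − 0.125·204 = 93.
s = Ps − Pb = 125 − 93 = 32.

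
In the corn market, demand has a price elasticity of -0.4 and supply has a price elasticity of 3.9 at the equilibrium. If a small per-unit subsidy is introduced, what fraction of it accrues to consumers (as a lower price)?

Consumer share = 39/43

For a small subsidy around the equilibrium, the benefit split depends on the relative slopes, which at a point are proportional to the elasticities.
Buyer share = εs/(εs + |εd|) = 3.9/(3.9 + 0.4) = 39/43; seller share = |εd|/(εs + |εd|) = 4/43.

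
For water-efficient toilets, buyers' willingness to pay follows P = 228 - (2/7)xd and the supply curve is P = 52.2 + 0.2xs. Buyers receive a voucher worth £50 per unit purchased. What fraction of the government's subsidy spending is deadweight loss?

DWL / government spending = 125/1129

Pre-subsidy: 228 - (2/7)x = 52.2 + 0.2x gives x* = 6153/17 and P* = 2118/17.
With the rebate, buyers effectively pay Pb = Ps − 50, where Ps is the price sellers receive.
On the curves, Pb = 228 - (2/7)x and Ps = 52.2 + 0.2x; the wedge Ps − Pb = 50 gives 52.2 + 0.2x − (228 - (2/7)x) = 50, so x' = 7903/17.
Then Pb = 228 − (2/7)·(7903/17) = 1618/17 and Ps = 52.2 + 0.2·(7903/17) = 2468/17.
ΔCS = ½(6153/17 + 7903/17)(2118/17 − 1618/17) = 3514000/289; ΔPS = ½(6153/17 + 7903/17)(2468/17 − 2118/17) = 2459800/289.
Government spending = 50 × 7903/17 = 395150/17.
DWL = ½ × 50 × (7903/17 − 6153/17) = 43750/17; fraction = (43750/17) / (395150/17) = 125/1129.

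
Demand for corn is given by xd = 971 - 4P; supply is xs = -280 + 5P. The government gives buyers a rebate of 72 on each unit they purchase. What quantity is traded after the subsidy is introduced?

x' = 575

Pre-subsidy: 971 - 4P = -280 + 5P gives P* = 139, x* = 415.
With the rebate, buyers effectively pay Pb = Ps − 72, where Ps is the price sellers receive.
Demand in terms of Ps becomes xd = 971 − 4(Ps − 72) = 1259 - 4Ps. Setting this equal to supply: 1259 - 4Ps = -280 + 5Ps, so Ps = 171.
Buyers pay Pb = 171 − 72 = 99; x' = -280 + 5·171 = 575.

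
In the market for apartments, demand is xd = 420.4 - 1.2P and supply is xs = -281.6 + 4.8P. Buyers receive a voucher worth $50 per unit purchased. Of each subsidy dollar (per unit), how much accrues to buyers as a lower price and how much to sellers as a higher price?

Pre-subsidy: 420.4 - 1.2P = -281.6 + 4.8P gives P* = 117, x* = 280.
With the rebate, buyers effectively pay Pb = Ps − 50, where Ps is the price sellers receive.
Demand in terms of Ps becomes xd = 420.4 − 1.2(Ps − 50) = 480.4 - 1.2Ps. Setting this equal to supply: 480.4 - 1.2Ps = -281.6 + 4.8Ps, so Ps = 127.
Buyers pay Pb = 127 − 50 = 77; x' = -281.6 + 4.8·127 = 328.
Buyers' price falls by P* − Pb = 117 − 77 = 40; sellers' price rises by Ps − P* = 127 − 117 = 10.

Buyers gain $40 per unit; sellers gain $10 per unit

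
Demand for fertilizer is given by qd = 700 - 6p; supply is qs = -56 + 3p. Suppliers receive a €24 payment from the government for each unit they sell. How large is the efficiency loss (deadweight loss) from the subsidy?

Deadweight loss = €576

Pre-subsidy: 700 - 6p = -56 + 3p gives p* = 84, q* = 196.
With the subsidy, sellers receive ps = pb + 24 for each unit, where pb is the price buyers pay.
Supply in terms of pb becomes qs = -56 + 3(pb + 24) = 16 + 3pb. Setting this equal to demand: 700 - 6pb = 16 + 3pb, so pb = 76.
Sellers receive ps = 76 + 24 = 100; q' = 700 − 6·76 = 244.
The subsidy expands output by 244 − 196 = 48 past the efficient level; on those units the gap between marginal cost and willingness to pay runs from 0 up to 24.
DWL = ½ × 24 × 48 = 576.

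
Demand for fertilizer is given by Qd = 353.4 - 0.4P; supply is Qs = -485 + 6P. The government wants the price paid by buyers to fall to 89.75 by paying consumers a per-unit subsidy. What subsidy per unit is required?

At a buyer price of 89.75, quantity demanded is 353.4 − 0.4·89.75 = 317.5.
Sellers supply 317.5 only when they receive Ps with -485 + 6·Ps = 317.5, i.e. Ps = 133.75.
s = Ps − Pb = 133.75 − 89.75 = 44.

Required subsidy s = 44 per unit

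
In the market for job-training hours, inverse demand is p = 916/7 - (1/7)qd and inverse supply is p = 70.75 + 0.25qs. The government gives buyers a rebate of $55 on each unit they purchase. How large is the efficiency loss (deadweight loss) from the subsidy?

Pre-subsidy: 916/7 - (1/7)q = 70.75 + 0.25q gives q* = 153 and p* = 109.
With the rebate, buyers effectively pay pb = ps − 55, where ps is the price sellers receive.
On the curves, pb = 916/7 - (1/7)q and ps = 70.75 + 0.25q; the wedge ps − pb = 55 gives 70.75 + 0.25q − (916/7 - (1/7)q) = 55, so q' = 293.
Then pb = 916/7 − (1/7)·293 = 89 and ps = 70.75 + 0.25·293 = 144.
The subsidy expands output by 293 − 153 = 140 past the efficient level; on those units the gap between marginal cost and willingness to pay runs from 0 up to 55.
DWL = ½ × 55 × 140 = 3850.

Deadweight loss = $3850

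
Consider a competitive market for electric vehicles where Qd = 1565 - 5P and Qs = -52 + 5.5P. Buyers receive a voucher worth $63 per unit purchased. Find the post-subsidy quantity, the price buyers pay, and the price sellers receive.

Q' = 960; buyers pay $121; sellers receive $184

Pre-subsidy: 1565 - 5P = -52 + 5.5P gives P* = 154, Q* = 795.
With the rebate, buyers effectively pay Pb = Ps − 63, where Ps is the price sellers receive.
Demand in terms of Ps becomes Qd = 1565 − 5(Ps − 63) = 1880 - 5Ps. Setting this equal to supply: 1880 - 5Ps = -52 + 5.5Ps, so Ps = 184.
Buyers pay Pb = 184 − 63 = 121; Q' = -52 + 5.5·184 = 960.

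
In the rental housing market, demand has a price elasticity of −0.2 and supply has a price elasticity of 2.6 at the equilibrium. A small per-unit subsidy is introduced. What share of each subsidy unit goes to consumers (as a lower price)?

Consumer share = 13/14

For a small subsidy around the equilibrium, the benefit split depends on the relative slopes, which at a point are proportional to the elasticities.
Buyer share = εs/(εs + |εd|) = 2.6/(2.6 + 0.2) = 13/14; seller share = |εd|/(εs + |εd|) = 1/14.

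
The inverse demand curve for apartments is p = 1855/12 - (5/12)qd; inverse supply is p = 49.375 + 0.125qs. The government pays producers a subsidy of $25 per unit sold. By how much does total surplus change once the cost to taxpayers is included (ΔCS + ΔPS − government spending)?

Net change in total surplus = -7500/13

Pre-subsidy: 1855/12 - (5/12)q = 49.375 + 0.125q gives q* = 2525/13 and p* = 1915/26.
With the subsidy, sellers receive ps = pb + 25 for each unit, where pb is the price buyers pay.
On the curves, pb = 1855/12 - (5/12)q and ps = 49.375 + 0.125q; the wedge ps − pb = 25 gives 49.375 + 0.125q − (1855/12 - (5/12)q) = 25, so q' = 3125/13.
Then pb = 1855/12 − (5/12)·(3125/13) = 1415/26 and ps = 49.375 + 0.125·(3125/13) = 2065/26.
ΔCS = ½(2525/13 + 3125/13)(1915/26 − 1415/26) = 706250/169; ΔPS = ½(2525/13 + 3125/13)(2065/26 − 1915/26) = 211875/169.
Government spending = 25 × 3125/13 = 78125/13.
Net change = 706250/169 + 211875/169 − 78125/13 = -7500/13. The loss equals the DWL triangle ½·25·600/13.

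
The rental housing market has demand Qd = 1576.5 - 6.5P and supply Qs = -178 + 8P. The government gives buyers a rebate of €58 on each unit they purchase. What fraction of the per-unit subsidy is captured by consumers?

Consumer share = 16/29

Pre-subsidy: 1576.5 - 6.5P = -178 + 8P gives P* = 121, Q* = 790.
With the rebate, buyers effectively pay Pb = Ps − 58, where Ps is the price sellers receive.
Demand in terms of Ps becomes Qd = 1576.5 − 6.5(Ps − 58) = 1953.5 - 6.5Ps. Setting this equal to supply: 1953.5 - 6.5Ps = -178 + 8Ps, so Ps = 147.
Buyers pay Pb = 147 − 58 = 89; Q' = -178 + 8·147 = 998.
Buyers' price falls by P* − Pb = 121 − 89 = 32; sellers' price rises by Ps − P* = 147 − 121 = 26.
So consumers capture 32/58 = 16/29 of each unit of subsidy.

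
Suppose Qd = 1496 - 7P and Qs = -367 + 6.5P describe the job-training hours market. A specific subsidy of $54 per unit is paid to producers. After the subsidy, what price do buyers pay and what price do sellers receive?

Pre-subsidy: 1496 - 7P = -367 + 6.5P gives P* = 138, Q* = 530.
With the subsidy, sellers receive Ps = Pb + 54 for each unit, where Pb is the price buyers pay.
Supply in terms of Pb becomes Qs = -367 + 6.5(Pb + 54) = -16 + 6.5Pb. Setting this equal to demand: 1496 - 7Pb = -16 + 6.5Pb, so Pb = 112.
Sellers receive Ps = 112 + 54 = 166; Q' = 1496 − 7·112 = 712.

Buyers pay $112; sellers receive $166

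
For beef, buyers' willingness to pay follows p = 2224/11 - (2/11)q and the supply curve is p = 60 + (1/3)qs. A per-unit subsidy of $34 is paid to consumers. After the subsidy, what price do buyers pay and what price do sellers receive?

Buyers pay $140; sellers receive $174

Pre-subsidy: 2224/11 - (2/11)q = 60 + (1/3)q gives q* = 276 and p* = 152.
With the rebate, buyers effectively pay pb = ps − 34, where ps is the price sellers receive.
On the curves, pb = 2224/11 - (2/11)q and ps = 60 + (1/3)q; the wedge ps − pb = 34 gives 60 + (1/3)q − (2224/11 - (2/11)q) = 34, so q' = 342.
Then pb = 2224/11 − (2/11)·342 = 140 and ps = 60 + (1/3)·342 = 174.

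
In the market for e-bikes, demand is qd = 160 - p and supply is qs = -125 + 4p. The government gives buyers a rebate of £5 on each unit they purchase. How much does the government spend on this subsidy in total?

Government cost = £535

Pre-subsidy: 160 - p = -125 + 4p gives p* = 57, q* = 103.
With the rebate, buyers effectively pay pb = ps − 5, where ps is the price sellers receive.
Demand in terms of ps becomes qd = 160 − 1(ps − 5) = 165 - ps. Setting this equal to supply: 165 - ps = -125 + 4ps, so ps = 58.
Buyers pay pb = 58 − 5 = 53; q' = -125 + 4·58 = 107.
Government outlay = subsidy × quantity = 5 × 107 = 535.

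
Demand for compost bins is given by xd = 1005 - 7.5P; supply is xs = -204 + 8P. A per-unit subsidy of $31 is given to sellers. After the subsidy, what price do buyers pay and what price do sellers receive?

Pre-subsidy: 1005 - 7.5P = -204 + 8P gives P* = 78, x* = 420.
With the subsidy, sellers receive Ps = Pb + 31 for each unit, where Pb is the price buyers pay.
Supply in terms of Pb becomes xs = -204 + 8(Pb + 31) = 44 + 8Pb. Setting this equal to demand: 1005 - 7.5Pb = 44 + 8Pb, so Pb = 62.
Sellers receive Ps = 62 + 31 = 93; x' = 1005 − 7.5·62 = 540.

Buyers pay $62; sellers receive $93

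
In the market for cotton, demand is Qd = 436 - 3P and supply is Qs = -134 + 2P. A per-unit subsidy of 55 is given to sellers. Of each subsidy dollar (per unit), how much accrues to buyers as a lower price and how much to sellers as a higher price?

Buyers gain 22 per unit; sellers gain 33 per unit

Pre-subsidy: 436 - 3P = -134 + 2P gives P* = 114, Q* = 94.
With the subsidy, sellers receive Ps = Pb + 55 for each unit, where Pb is the price buyers pay.
Supply in terms of Pb becomes Qs = -134 + 2(Pb + 55) = -24 + 2Pb. Setting this equal to demand: 436 - 3Pb = -24 + 2Pb, so Pb = 92.
Sellers receive Ps = 92 + 55 = 147; Q' = 436 − 3·92 = 160.
Buyers' price falls by P* − Pb = 114 − 92 = 22; sellers' price rises by Ps − P* = 147 − 114 = 33.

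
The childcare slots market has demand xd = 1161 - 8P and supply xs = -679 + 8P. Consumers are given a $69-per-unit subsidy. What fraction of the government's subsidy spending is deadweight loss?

DWL / government spending = 138/517

Pre-subsidy: 1161 - 8P = -679 + 8P gives P* = 115, x* = 241.
With the rebate, buyers effectively pay Pb = Ps − 69, where Ps is the price sellers receive.
Demand in terms of Ps becomes xd = 1161 − 8(Ps − 69) = 1713 - 8Ps. Setting this equal to supply: 1713 - 8Ps = -679 + 8Ps, so Ps = 149.5.
Buyers pay Pb = 149.5 − 69 = 80.5; x' = -679 + 8·149.5 = 517.
ΔCS = ½(241 + 517)(115 − 80.5) = 13075.5; ΔPS = ½(241 + 517)(149.5 − 115) = 13075.5.
Government spending = 69 × 517 = 35673.
DWL = ½ × 69 × (517 − 241) = 9522; fraction = 9522 / 35673 = 138/517.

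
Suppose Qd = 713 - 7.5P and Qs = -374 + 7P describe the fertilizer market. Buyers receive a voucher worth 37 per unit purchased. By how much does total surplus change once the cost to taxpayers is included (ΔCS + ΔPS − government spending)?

Pre-subsidy: 713 - 7.5P = -374 + 7P gives P* = 2174/29, Q* = 4372/29.
With the rebate, buyers effectively pay Pb = Ps − 37, where Ps is the price sellers receive.
Demand in terms of Ps becomes Qd = 713 − 7.5(Ps − 37) = 990.5 - 7.5Ps. Setting this equal to supply: 990.5 - 7.5Ps = -374 + 7Ps, so Ps = 2729/29.
Buyers pay Pb = 2729/29 − 37 = 1656/29; Q' = -374 + 7·(2729/29) = 8257/29.
ΔCS = ½(4372/29 + 8257/29)(2174/29 − 1656/29) = 3270911/841; ΔPS = ½(4372/29 + 8257/29)(2729/29 − 2174/29) = 7009095/1682.
Government spending = 37 × 8257/29 = 305509/29.
Net change = 3270911/841 + 7009095/1682 − 305509/29 = -143745/58. The loss equals the DWL triangle ½·37·3885/29.

Net change in total surplus = -143745/58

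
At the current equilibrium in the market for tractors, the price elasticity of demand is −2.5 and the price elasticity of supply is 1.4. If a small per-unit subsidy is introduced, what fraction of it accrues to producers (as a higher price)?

For a small subsidy around the equilibrium, the benefit split depends on the relative slopes, which at a point are proportional to the elasticities.
Buyer share = εs/(εs + |εd|) = 1.4/(1.4 + 2.5) = 14/39; seller share = |εd|/(εs + |εd|) = 25/39.
So producers capture 25/39 of the subsidy.

Producer share = 25/39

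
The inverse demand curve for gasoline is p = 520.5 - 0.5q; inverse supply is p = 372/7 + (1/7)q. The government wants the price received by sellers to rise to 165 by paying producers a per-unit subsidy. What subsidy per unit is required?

Required subsidy s = 36 per unit

At a seller price of 165, quantity supplied is -372 + 7·165 = 783.
Buyers absorb 783 only when they pay pb = 520.5 − 0.5·783 = 129.
s = ps − pb = 165 − 129 = 36.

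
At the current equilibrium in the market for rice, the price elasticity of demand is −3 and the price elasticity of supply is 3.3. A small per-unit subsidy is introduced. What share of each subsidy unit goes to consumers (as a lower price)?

For a small subsidy around the equilibrium, the benefit split depends on the relative slopes, which at a point are proportional to the elasticities.
Buyer share = εs/(εs + |εd|) = 3.3/(3.3 + 3) = 11/21; seller share = |εd|/(εs + |εd|) = 10/21.

Consumer share = 11/21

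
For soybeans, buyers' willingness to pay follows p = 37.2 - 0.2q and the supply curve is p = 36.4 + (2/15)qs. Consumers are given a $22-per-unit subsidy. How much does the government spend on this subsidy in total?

Government cost = $1504.8

Pre-subsidy: 37.2 - 0.2q = 36.4 + (2/15)q gives q* = 2.4 and p* = 36.72.
With the rebate, buyers effectively pay pb = ps − 22, where ps is the price sellers receive.
On the curves, pb = 37.2 - 0.2q and ps = 36.4 + (2/15)q; the wedge ps − pb = 22 gives 36.4 + (2/15)q − (37.2 - 0.2q) = 22, so q' = 68.4.
Then pb = 37.2 − 0.2·68.4 = 23.52 and ps = 36.4 + (2/15)·68.4 = 45.52.
Government outlay = subsidy × quantity = 22 × 68.4 = 1504.8.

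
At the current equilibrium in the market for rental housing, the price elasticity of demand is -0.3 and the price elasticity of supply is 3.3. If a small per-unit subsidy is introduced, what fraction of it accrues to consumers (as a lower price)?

Consumer share = 11/12

For a small subsidy around the equilibrium, the benefit split depends on the relative slopes, which at a point are proportional to the elasticities.
Buyer share = εs/(εs + |εd|) = 3.3/(3.3 + 0.3) = 11/12; seller share = |εd|/(εs + |εd|) = 1/12.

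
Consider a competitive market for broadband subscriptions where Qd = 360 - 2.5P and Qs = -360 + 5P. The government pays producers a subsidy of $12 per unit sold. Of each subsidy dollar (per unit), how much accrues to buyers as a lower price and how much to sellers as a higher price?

Buyers gain $8 per unit; sellers gain $4 per unit

Pre-subsidy: 360 - 2.5P = -360 + 5P gives P* = 96, Q* = 120.
With the subsidy, sellers receive Ps = Pb + 12 for each unit, where Pb is the price buyers pay.
Supply in terms of Pb becomes Qs = -360 + 5(Pb + 12) = -300 + 5Pb. Setting this equal to demand: 360 - 2.5Pb = -300 + 5Pb, so Pb = 88.
Sellers receive Ps = 88 + 12 = 100; Q' = 360 − 2.5·88 = 140.
Buyers' price falls by P* − Pb = 96 − 88 = 8; sellers' price rises by Ps − P* = 100 − 96 = 4.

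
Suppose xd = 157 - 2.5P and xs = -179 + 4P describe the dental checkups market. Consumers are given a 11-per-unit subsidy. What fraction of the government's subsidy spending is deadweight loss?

DWL / government spending = 110/581

Pre-subsidy: 157 - 2.5P = -179 + 4P gives P* = 672/13, x* = 361/13.
With the rebate, buyers effectively pay Pb = Ps − 11, where Ps is the price sellers receive.
Demand in terms of Ps becomes xd = 157 − 2.5(Ps − 11) = 184.5 - 2.5Ps. Setting this equal to supply: 184.5 - 2.5Ps = -179 + 4Ps, so Ps = 727/13.
Buyers pay Pb = 727/13 − 11 = 584/13; x' = -179 + 4·(727/13) = 581/13.
ΔCS = ½(361/13 + 581/13)(672/13 − 584/13) = 41448/169; ΔPS = ½(361/13 + 581/13)(727/13 − 672/13) = 25905/169.
Government spending = 11 × 581/13 = 6391/13.
DWL = ½ × 11 × (581/13 − 361/13) = 1210/13; fraction = (1210/13) / (6391/13) = 110/581.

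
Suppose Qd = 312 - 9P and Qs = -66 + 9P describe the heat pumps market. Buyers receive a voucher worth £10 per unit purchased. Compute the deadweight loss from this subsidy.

Deadweight loss = £225

Pre-subsidy: 312 - 9P = -66 + 9P gives P* = 21, Q* = 123.
With the rebate, buyers effectively pay Pb = Ps − 10, where Ps is the price sellers receive.
Demand in terms of Ps becomes Qd = 312 − 9(Ps − 10) = 402 - 9Ps. Setting this equal to supply: 402 - 9Ps = -66 + 9Ps, so Ps = 26.
Buyers pay Pb = 26 − 10 = 16; Q' = -66 + 9·26 = 168.
The subsidy expands output by 168 − 123 = 45 past the efficient level; on those units the gap between marginal cost and willingness to pay runs from 0 up to 10.
DWL = ½ × 10 × 45 = 225.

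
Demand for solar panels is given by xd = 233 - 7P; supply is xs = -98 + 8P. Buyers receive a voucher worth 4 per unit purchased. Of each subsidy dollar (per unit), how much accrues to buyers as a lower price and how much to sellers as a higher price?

Pre-subsidy: 233 - 7P = -98 + 8P gives P* = 331/15, x* = 1178/15.
With the rebate, buyers effectively pay Pb = Ps − 4, where Ps is the price sellers receive.
Demand in terms of Ps becomes xd = 233 − 7(Ps − 4) = 261 - 7Ps. Setting this equal to supply: 261 - 7Ps = -98 + 8Ps, so Ps = 359/15.
Buyers pay Pb = 359/15 − 4 = 299/15; x' = -98 + 8·(359/15) = 1402/15.
Buyers' price falls by P* − Pb = 331/15 − 299/15 = 32/15; sellers' price rises by Ps − P* = 359/15 − 331/15 = 28/15.

Buyers gain 32/15 per unit; sellers gain 28/15 per unit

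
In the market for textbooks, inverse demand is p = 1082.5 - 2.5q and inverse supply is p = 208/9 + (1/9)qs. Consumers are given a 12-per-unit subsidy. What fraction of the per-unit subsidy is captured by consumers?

Pre-subsidy: 1082.5 - 2.5q = 208/9 + (1/9)q gives q* = 19069/47 and p* = 3205/47.
With the rebate, buyers effectively pay pb = ps − 12, where ps is the price sellers receive.
On the curves, pb = 1082.5 - 2.5q and ps = 208/9 + (1/9)q; the wedge ps − pb = 12 gives 208/9 + (1/9)q − (1082.5 - 2.5q) = 12, so q' = 19285/47.
Then pb = 1082.5 − 2.5·(19285/47) = 2665/47 and ps = 208/9 + (1/9)·(19285/47) = 3229/47.
Buyers' price falls by p* − pb = 3205/47 − 2665/47 = 540/47; sellers' price rises by ps − p* = 3229/47 − 3205/47 = 24/47.
So consumers capture (540/47)/12 = 45/47 of each unit of subsidy.

Consumer share = 45/47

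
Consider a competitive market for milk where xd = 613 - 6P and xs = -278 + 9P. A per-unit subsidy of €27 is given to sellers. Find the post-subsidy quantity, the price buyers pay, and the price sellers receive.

Pre-subsidy: 613 - 6P = -278 + 9P gives P* = 59.4, x* = 256.6.
With the subsidy, sellers receive Ps = Pb + 27 for each unit, where Pb is the price buyers pay.
Supply in terms of Pb becomes xs = -278 + 9(Pb + 27) = -35 + 9Pb. Setting this equal to demand: 613 - 6Pb = -35 + 9Pb, so Pb = 43.2.
Sellers receive Ps = 43.2 + 27 = 70.2; x' = 613 − 6·43.2 = 353.8.

x' = 353.8; buyers pay €43.2; sellers receive €70.2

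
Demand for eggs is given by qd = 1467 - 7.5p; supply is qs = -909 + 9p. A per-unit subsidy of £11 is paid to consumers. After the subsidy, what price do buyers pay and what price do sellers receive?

Buyers pay £138; sellers receive £149

Pre-subsidy: 1467 - 7.5p = -909 + 9p gives p* = 144, q* = 387.
With the rebate, buyers effectively pay pb = ps − 11, where ps is the price sellers receive.
Demand in terms of ps becomes qd = 1467 − 7.5(ps − 11) = 1549.5 - 7.5ps. Setting this equal to supply: 1549.5 - 7.5ps = -909 + 9ps, so ps = 149.
Buyers pay pb = 149 − 11 = 138; q' = -909 + 9·149 = 432.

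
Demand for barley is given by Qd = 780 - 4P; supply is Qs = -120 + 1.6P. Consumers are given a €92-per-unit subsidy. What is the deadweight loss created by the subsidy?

Pre-subsidy: 780 - 4P = -120 + 1.6P gives P* = 1125/7, Q* = 960/7.
With the rebate, buyers effectively pay Pb = Ps − 92, where Ps is the price sellers receive.
Demand in terms of Ps becomes Qd = 780 − 4(Ps − 92) = 1148 - 4Ps. Setting this equal to supply: 1148 - 4Ps = -120 + 1.6Ps, so Ps = 1585/7.
Buyers pay Pb = 1585/7 − 92 = 941/7; Q' = -120 + 1.6·(1585/7) = 1696/7.
The subsidy expands output by 1696/7 − 960/7 = 736/7 past the efficient level; on those units the gap between marginal cost and willingness to pay runs from 0 up to 92.
DWL = ½ × 92 × 736/7 = 33856/7.

Deadweight loss = 33856/7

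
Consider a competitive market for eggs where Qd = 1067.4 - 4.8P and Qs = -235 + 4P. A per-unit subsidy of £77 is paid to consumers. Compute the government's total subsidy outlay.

Pre-subsidy: 1067.4 - 4.8P = -235 + 4P gives P* = 148, Q* = 357.
With the rebate, buyers effectively pay Pb = Ps − 77, where Ps is the price sellers receive.
Demand in terms of Ps becomes Qd = 1067.4 − 4.8(Ps − 77) = 1437 - 4.8Ps. Setting this equal to supply: 1437 - 4.8Ps = -235 + 4Ps, so Ps = 190.
Buyers pay Pb = 190 − 77 = 113; Q' = -235 + 4·190 = 525.
Government outlay = subsidy × quantity = 77 × 525 = 40425.

Government cost = £40425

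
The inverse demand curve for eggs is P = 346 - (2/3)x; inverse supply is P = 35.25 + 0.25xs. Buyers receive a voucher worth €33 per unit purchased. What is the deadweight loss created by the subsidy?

Pre-subsidy: 346 - (2/3)x = 35.25 + 0.25x gives x* = 339 and P* = 120.
With the rebate, buyers effectively pay Pb = Ps − 33, where Ps is the price sellers receive.
On the curves, Pb = 346 - (2/3)x and Ps = 35.25 + 0.25x; the wedge Ps − Pb = 33 gives 35.25 + 0.25x − (346 - (2/3)x) = 33, so x' = 375.
Then Pb = 346 − (2/3)·375 = 96 and Ps = 35.25 + 0.25·375 = 129.
The subsidy expands output by 375 − 339 = 36 past the efficient level; on those units the gap between marginal cost and willingness to pay runs from 0 up to 33.
DWL = ½ × 33 × 36 = 594.

Deadweight loss = €594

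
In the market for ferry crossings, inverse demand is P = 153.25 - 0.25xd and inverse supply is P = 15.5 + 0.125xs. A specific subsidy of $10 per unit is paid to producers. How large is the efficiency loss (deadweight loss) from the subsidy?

Pre-subsidy: 153.25 - 0.25x = 15.5 + 0.125x gives x* = 1102/3 and P* = 737/12.
With the subsidy, sellers receive Ps = Pb + 10 for each unit, where Pb is the price buyers pay.
On the curves, Pb = 153.25 - 0.25x and Ps = 15.5 + 0.125x; the wedge Ps − Pb = 10 gives 15.5 + 0.125x − (153.25 - 0.25x) = 10, so x' = 394.
Then Pb = 153.25 − 0.25·394 = 54.75 and Ps = 15.5 + 0.125·394 = 64.75.
The subsidy expands output by 394 − 1102/3 = 80/3 past the efficient level; on those units the gap between marginal cost and willingness to pay runs from 0 up to 10.
DWL = ½ × 10 × 80/3 = 400/3.

Deadweight loss = 400/3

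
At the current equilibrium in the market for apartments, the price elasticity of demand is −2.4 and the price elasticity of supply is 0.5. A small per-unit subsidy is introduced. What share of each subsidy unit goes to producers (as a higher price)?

Producer share = 24/29

For a small subsidy around the equilibrium, the benefit split depends on the relative slopes, which at a point are proportional to the elasticities.
Buyer share = εs/(εs + |εd|) = 0.5/(0.5 + 2.4) = 5/29; seller share = |εd|/(εs + |εd|) = 24/29.
So producers capture 24/29 of the subsidy.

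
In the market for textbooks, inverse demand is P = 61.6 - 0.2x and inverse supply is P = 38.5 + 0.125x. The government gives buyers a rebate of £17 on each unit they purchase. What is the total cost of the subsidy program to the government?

Government cost = 27268/13

Pre-subsidy: 61.6 - 0.2x = 38.5 + 0.125x gives x* = 924/13 and P* = 616/13.
With the rebate, buyers effectively pay Pb = Ps − 17, where Ps is the price sellers receive.
On the curves, Pb = 61.6 - 0.2x and Ps = 38.5 + 0.125x; the wedge Ps − Pb = 17 gives 38.5 + 0.125x − (61.6 - 0.2x) = 17, so x' = 1604/13.
Then Pb = 61.6 − 0.2·(1604/13) = 480/13 and Ps = 38.5 + 0.125·(1604/13) = 701/13.
Government outlay = subsidy × quantity = 17 × 1604/13 = 27268/13.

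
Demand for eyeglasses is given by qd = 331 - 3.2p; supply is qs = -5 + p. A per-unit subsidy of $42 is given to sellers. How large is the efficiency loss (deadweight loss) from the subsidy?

Deadweight loss = $672

Pre-subsidy: 331 - 3.2p = -5 + p gives p* = 80, q* = 75.
With the subsidy, sellers receive ps = pb + 42 for each unit, where pb is the price buyers pay.
Supply in terms of pb becomes qs = -5 + 1(pb + 42) = 37 + pb. Setting this equal to demand: 331 - 3.2pb = 37 + pb, so pb = 70.
Sellers receive ps = 70 + 42 = 112; q' = 331 − 3.2·70 = 107.
The subsidy expands output by 107 − 75 = 32 past the efficient level; on those units the gap between marginal cost and willingness to pay runs from 0 up to 42.
DWL = ½ × 42 × 32 = 672.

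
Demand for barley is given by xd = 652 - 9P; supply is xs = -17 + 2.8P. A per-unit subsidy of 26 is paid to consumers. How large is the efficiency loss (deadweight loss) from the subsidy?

Deadweight loss = 42588/59

Pre-subsidy: 652 - 9P = -17 + 2.8P gives P* = 3345/59, x* = 8363/59.
With the rebate, buyers effectively pay Pb = Ps − 26, where Ps is the price sellers receive.
Demand in terms of Ps becomes xd = 652 − 9(Ps − 26) = 886 - 9Ps. Setting this equal to supply: 886 - 9Ps = -17 + 2.8Ps, so Ps = 4515/59.
Buyers pay Pb = 4515/59 − 26 = 2981/59; x' = -17 + 2.8·(4515/59) = 11639/59.
The subsidy expands output by 11639/59 − 8363/59 = 3276/59 past the efficient level; on those units the gap between marginal cost and willingness to pay runs from 0 up to 26.
DWL = ½ × 26 × 3276/59 = 42588/59.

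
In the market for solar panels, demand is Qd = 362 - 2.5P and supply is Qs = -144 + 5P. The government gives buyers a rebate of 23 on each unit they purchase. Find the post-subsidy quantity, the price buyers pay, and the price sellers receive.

Q' = 695/3; buyers pay 782/15; sellers receive 1127/15

Pre-subsidy: 362 - 2.5P = -144 + 5P gives P* = 1012/15, Q* = 580/3.
With the rebate, buyers effectively pay Pb = Ps − 23, where Ps is the price sellers receive.
Demand in terms of Ps becomes Qd = 362 − 2.5(Ps − 23) = 419.5 - 2.5Ps. Setting this equal to supply: 419.5 - 2.5Ps = -144 + 5Ps, so Ps = 1127/15.
Buyers pay Pb = 1127/15 − 23 = 782/15; Q' = -144 + 5·(1127/15) = 695/3.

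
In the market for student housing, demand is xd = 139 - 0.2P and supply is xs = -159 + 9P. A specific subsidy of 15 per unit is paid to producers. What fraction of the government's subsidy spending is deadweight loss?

DWL / government spending = 45/4154

Pre-subsidy: 139 - 0.2P = -159 + 9P gives P* = 745/23, x* = 3048/23.
With the subsidy, sellers receive Ps = Pb + 15 for each unit, where Pb is the price buyers pay.
Supply in terms of Pb becomes xs = -159 + 9(Pb + 15) = -24 + 9Pb. Setting this equal to demand: 139 - 0.2Pb = -24 + 9Pb, so Pb = 815/46.
Sellers receive Ps = 815/46 + 15 = 1505/46; x' = 139 − 0.2·(815/46) = 6231/46.
ΔCS = ½(3048/23 + 6231/46)(745/23 − 815/46) = 8320725/4232; ΔPS = ½(3048/23 + 6231/46)(1505/46 − 745/23) = 184905/4232.
Government spending = 15 × 6231/46 = 93465/46.
DWL = ½ × 15 × (6231/46 − 3048/23) = 2025/92; fraction = (2025/92) / (93465/46) = 45/4154.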